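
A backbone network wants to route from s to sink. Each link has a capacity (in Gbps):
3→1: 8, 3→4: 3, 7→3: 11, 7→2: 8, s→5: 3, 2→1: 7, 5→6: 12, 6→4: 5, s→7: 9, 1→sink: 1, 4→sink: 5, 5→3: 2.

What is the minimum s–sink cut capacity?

6

Max flow = 6 (via 3 augmenting paths).
In the residual at optimum, the set reachable from s is {1, 2, 3, 4, 5, 6, 7, s}.
Cut edges: 1→sink (cap 1), 4→sink (cap 5). Sum = 6.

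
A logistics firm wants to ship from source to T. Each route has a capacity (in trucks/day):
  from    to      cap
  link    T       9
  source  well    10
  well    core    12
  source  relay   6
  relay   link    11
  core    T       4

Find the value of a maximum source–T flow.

10

Augment source→relay→link→T: bottleneck 6. Total 6.
Augment source→well→core→T: bottleneck 4. Total 10.
No augmenting path remains in the residual graph.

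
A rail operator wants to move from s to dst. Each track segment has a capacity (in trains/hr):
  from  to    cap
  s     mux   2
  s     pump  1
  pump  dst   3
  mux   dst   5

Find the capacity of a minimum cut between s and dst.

3

Max flow = 3 (via 2 augmenting paths).
In the residual at optimum, the set reachable from s is {s}.
Cut edges: s→mux (cap 2), s→pump (cap 1). Sum = 3.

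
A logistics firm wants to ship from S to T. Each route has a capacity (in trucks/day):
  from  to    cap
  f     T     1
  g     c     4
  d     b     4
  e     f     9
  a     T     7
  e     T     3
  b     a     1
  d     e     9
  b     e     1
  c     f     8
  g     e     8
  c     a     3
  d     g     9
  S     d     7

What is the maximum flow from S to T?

7

Augment S→d→e→T: bottleneck 3. Total 3.
Augment S→d→b→a→T: bottleneck 1. Total 4.
Augment S→d→e→f→T: bottleneck 1. Total 5.
Augment S→d→g→c→a→T: bottleneck 2. Total 7.
No augmenting path remains in the residual graph.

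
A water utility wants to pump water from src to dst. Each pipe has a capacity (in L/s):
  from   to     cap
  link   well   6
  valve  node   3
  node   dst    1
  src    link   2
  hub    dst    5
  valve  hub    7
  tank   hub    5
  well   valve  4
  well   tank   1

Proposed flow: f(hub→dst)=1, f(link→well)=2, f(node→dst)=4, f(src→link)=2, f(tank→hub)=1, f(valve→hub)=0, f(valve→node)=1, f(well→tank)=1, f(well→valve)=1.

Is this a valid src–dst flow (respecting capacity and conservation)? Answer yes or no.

No

Capacity violated on node→dst: flow 4 > capacity 1.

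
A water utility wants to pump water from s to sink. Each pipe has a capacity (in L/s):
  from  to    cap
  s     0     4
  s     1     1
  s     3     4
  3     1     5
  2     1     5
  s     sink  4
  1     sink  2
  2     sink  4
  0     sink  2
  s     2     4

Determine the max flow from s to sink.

Augment s→sink: bottleneck 4. Total 4.
Augment s→2→sink: bottleneck 4. Total 8.
Augment s→0→sink: bottleneck 2. Total 10.
Augment s→1→sink: bottleneck 1. Total 11.
Augment s→3→1→sink: bottleneck 1. Total 12.
No augmenting path remains in the residual graph.

12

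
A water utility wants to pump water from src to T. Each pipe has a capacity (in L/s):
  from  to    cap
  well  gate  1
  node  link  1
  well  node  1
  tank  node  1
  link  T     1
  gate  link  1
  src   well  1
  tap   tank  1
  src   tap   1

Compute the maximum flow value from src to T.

1

Augment src→well→node→link→T: bottleneck 1. Total 1.
No augmenting path remains in the residual graph.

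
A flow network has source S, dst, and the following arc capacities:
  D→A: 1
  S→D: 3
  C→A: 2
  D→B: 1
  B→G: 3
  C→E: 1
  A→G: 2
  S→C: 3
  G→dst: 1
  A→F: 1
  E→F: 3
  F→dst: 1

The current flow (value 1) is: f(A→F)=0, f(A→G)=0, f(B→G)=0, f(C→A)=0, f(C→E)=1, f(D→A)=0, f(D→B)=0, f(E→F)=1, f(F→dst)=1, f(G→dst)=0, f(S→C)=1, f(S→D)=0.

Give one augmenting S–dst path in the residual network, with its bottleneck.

S→C→A→G→dst, bottleneck 1

Residual along S→C→A→G→dst: S→C: 2, C→A: 2, A→G: 2, G→dst: 1.
Bottleneck = min = 1.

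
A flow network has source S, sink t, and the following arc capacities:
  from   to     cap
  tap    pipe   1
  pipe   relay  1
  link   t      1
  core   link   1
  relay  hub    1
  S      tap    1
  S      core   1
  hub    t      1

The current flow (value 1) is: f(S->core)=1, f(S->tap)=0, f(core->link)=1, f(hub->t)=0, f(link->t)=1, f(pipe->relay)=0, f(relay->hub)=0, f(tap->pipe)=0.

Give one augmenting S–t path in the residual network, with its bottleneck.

Residual along S->tap->pipe->relay->hub->t: S->tap: 1, tap->pipe: 1, pipe->relay: 1, relay->hub: 1, hub->t: 1.
Bottleneck = min = 1.

S->tap->pipe->relay->hub->t, bottleneck 1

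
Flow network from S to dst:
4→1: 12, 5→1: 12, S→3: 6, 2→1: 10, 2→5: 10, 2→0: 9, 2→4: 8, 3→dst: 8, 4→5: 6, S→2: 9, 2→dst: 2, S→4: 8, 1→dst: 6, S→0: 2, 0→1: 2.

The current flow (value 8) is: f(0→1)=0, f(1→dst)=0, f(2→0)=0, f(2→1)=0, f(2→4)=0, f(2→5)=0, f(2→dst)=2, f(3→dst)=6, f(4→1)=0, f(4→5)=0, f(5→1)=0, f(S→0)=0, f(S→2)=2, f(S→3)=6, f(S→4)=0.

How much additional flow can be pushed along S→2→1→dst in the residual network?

Residual capacities along the path: S→2: 7, 2→1: 10, 1→dst: 6.
Minimum is 6.

6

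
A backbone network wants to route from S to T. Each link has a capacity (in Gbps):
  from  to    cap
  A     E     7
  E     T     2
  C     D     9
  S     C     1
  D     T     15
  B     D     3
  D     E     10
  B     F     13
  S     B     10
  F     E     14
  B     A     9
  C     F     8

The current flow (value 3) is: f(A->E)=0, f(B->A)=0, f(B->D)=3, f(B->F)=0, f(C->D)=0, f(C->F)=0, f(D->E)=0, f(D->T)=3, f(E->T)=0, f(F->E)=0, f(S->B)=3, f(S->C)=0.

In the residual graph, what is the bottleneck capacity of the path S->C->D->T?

1

Residual capacities along the path: S->C: 1, C->D: 9, D->T: 12.
Minimum is 1.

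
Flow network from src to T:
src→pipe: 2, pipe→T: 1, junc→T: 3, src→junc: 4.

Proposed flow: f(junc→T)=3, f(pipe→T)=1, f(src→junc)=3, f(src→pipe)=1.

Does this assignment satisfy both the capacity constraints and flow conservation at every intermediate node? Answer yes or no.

Every edge has 0 ≤ f(e) ≤ cap(e).
At each intermediate node, inflow equals outflow.

Yes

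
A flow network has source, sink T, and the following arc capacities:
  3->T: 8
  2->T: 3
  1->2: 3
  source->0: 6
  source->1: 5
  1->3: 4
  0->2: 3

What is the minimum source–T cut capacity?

Max flow = 7 (via 3 augmenting paths).
In the residual at optimum, the set reachable from source is {0, 1, 2, source}.
Cut edges: 1->3 (cap 4), 2->T (cap 3). Sum = 7.

7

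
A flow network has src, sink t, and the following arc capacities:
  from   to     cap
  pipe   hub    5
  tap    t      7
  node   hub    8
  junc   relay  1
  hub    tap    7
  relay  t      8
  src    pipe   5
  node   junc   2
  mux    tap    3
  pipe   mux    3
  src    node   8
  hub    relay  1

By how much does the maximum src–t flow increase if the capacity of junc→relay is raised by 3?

1

Original max flow = 9.
After raising cap(junc→relay), augmenting paths through that edge carry 1 more unit.
New max flow = 10. Increase = 1.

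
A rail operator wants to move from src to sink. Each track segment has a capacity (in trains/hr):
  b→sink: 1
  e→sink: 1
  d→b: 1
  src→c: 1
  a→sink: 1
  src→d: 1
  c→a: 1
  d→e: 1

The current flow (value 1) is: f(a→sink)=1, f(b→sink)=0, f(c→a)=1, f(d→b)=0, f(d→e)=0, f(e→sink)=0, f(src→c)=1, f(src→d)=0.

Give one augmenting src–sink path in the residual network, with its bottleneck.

src→d→e→sink, bottleneck 1

Residual along src→d→e→sink: src→d: 1, d→e: 1, e→sink: 1.
Bottleneck = min = 1.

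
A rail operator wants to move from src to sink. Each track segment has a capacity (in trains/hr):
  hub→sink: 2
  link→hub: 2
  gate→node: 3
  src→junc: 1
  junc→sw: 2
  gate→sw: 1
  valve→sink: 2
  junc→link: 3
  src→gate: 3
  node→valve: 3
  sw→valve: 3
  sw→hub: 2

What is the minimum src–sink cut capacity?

Max flow = 4 (via 3 augmenting paths).
In the residual at optimum, the set reachable from src is {src}.
Cut edges: src→junc (cap 1), src→gate (cap 3). Sum = 4.

4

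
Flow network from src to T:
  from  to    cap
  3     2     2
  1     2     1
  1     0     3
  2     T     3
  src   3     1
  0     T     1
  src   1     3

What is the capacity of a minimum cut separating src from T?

3

Max flow = 3 (via 3 augmenting paths).
In the residual at optimum, the set reachable from src is {0, 1, src}.
Cut edges: src->3 (cap 1), 1->2 (cap 1), 0->T (cap 1). Sum = 3.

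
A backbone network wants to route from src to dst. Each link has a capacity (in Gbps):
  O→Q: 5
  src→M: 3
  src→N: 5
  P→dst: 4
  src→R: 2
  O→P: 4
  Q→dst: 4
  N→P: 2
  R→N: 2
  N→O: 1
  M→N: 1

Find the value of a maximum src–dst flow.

Augment src→N→P→dst: bottleneck 2. Total 2.
Augment src→N→O→P→dst: bottleneck 1. Total 3.
No augmenting path remains in the residual graph.

3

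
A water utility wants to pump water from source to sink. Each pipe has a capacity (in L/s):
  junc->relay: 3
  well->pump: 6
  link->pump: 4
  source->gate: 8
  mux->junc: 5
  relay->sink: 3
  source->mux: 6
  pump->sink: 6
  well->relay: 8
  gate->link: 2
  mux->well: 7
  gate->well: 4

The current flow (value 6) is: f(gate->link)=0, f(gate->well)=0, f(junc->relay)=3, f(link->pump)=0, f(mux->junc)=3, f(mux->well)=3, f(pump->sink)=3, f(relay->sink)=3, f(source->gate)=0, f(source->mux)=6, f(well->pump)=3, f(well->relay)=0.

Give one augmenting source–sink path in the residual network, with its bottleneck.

Residual along source->gate->well->pump->sink: source->gate: 8, gate->well: 4, well->pump: 3, pump->sink: 3.
Bottleneck = min = 3.

source->gate->well->pump->sink, bottleneck 3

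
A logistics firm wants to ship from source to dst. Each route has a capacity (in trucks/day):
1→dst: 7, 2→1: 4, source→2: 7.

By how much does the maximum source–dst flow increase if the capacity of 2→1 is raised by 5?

Original max flow = 4.
After raising cap(2→1), augmenting paths through that edge carry 3 more units.
New max flow = 7. Increase = 3.

3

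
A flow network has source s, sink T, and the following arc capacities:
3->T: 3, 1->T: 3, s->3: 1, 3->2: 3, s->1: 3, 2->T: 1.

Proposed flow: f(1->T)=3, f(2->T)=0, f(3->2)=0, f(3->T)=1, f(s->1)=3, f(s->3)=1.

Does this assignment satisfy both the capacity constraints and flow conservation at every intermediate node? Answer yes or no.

Yes

Every edge has 0 ≤ f(e) ≤ cap(e).
At each intermediate node, inflow equals outflow.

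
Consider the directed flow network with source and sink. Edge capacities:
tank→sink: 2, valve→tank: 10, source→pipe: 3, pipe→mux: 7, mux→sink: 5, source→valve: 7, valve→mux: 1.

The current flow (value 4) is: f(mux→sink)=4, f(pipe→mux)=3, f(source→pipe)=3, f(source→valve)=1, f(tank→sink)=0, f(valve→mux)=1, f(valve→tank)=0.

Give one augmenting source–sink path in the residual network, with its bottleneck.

source→valve→tank→sink, bottleneck 2

Residual along source→valve→tank→sink: source→valve: 6, valve→tank: 10, tank→sink: 2.
Bottleneck = min = 2.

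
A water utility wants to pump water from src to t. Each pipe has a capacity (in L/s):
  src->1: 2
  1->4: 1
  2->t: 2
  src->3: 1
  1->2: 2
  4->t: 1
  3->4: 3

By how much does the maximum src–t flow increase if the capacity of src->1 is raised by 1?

0

Original max flow = 3.
Even with extra capacity on src->1, another cut of capacity 3 remains binding.
New max flow = 3. Increase = 0.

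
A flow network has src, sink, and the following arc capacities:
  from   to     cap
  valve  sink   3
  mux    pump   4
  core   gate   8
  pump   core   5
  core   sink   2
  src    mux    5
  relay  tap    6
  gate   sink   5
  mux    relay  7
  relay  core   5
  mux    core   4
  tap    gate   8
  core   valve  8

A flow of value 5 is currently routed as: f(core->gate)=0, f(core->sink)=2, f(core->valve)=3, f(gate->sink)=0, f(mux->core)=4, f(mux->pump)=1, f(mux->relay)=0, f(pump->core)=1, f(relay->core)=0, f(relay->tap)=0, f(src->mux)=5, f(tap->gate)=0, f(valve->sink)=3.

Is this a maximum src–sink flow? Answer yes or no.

Yes

Residual reachable from src: {src}; sink is not reachable.
Saturated cut: src->mux with total capacity 5 = current flow value. Flow is maximum.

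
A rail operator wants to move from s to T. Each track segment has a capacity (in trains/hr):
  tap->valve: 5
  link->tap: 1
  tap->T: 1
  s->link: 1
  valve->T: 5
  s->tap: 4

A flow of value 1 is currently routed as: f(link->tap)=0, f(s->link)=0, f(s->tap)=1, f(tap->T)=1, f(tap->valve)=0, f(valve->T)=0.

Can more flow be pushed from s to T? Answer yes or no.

Residual path s->tap->valve->T has bottleneck 3 > 0.
Pushing 3 along it raises the flow to 4, so the given flow is not maximum.

Yes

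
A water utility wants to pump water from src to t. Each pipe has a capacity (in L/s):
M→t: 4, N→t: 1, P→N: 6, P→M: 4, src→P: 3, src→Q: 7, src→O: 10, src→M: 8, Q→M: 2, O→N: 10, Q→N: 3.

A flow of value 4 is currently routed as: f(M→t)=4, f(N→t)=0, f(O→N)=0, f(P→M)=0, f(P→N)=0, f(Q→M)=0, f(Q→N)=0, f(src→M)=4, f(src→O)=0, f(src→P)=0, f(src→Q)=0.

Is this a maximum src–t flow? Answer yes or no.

No

Residual path src→P→N→t has bottleneck 1 > 0.
Pushing 1 along it raises the flow to 5, so the given flow is not maximum.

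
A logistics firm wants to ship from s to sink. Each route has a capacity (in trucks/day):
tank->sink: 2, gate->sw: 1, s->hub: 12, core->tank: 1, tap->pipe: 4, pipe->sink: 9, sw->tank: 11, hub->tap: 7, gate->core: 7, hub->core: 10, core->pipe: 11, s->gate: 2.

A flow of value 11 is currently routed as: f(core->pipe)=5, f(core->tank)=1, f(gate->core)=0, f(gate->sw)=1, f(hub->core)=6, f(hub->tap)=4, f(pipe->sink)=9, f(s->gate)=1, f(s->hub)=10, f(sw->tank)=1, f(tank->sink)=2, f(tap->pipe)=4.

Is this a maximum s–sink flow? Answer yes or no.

Residual reachable from s: {core, gate, hub, pipe, s, tap}; sink is not reachable.
Saturated cut: gate->sw, core->tank, pipe->sink with total capacity 11 = current flow value. Flow is maximum.

Yes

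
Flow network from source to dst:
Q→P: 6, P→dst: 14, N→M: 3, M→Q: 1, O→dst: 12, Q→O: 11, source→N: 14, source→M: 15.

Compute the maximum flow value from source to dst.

Augment source→M→Q→O→dst: bottleneck 1. Total 1.
No augmenting path remains in the residual graph.

1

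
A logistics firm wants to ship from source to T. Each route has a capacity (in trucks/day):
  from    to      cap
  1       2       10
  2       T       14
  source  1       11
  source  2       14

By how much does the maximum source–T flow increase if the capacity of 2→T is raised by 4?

4

Original max flow = 14.
After raising cap(2→T), augmenting paths through that edge carry 4 more units.
New max flow = 18. Increase = 4.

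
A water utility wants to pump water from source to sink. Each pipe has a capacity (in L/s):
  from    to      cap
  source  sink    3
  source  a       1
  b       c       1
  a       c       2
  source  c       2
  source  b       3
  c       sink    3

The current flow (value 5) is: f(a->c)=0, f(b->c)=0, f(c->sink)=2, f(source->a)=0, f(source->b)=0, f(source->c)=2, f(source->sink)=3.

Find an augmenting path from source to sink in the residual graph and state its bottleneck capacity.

source->b->c->sink, bottleneck 1

Residual along source->b->c->sink: source->b: 3, b->c: 1, c->sink: 1.
Bottleneck = min = 1.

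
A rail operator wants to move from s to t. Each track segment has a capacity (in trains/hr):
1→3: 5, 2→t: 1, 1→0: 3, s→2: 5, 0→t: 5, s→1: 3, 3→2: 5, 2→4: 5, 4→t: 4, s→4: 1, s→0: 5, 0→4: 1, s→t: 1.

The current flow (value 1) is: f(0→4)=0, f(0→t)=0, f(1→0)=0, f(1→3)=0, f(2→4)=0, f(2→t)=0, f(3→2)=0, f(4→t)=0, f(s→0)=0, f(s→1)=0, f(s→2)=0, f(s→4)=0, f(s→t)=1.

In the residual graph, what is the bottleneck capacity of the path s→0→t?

5

Residual capacities along the path: s→0: 5, 0→t: 5.
Minimum is 5.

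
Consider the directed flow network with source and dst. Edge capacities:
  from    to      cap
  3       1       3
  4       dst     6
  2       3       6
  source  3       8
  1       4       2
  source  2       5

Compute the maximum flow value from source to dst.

Augment source→3→1→4→dst: bottleneck 2. Total 2.
No augmenting path remains in the residual graph.

2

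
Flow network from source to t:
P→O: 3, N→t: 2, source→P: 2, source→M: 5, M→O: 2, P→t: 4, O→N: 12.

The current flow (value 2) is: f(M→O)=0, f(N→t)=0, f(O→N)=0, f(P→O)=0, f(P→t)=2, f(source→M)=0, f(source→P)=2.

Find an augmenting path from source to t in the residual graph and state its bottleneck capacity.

source→M→O→N→t, bottleneck 2

Residual along source→M→O→N→t: source→M: 5, M→O: 2, O→N: 12, N→t: 2.
Bottleneck = min = 2.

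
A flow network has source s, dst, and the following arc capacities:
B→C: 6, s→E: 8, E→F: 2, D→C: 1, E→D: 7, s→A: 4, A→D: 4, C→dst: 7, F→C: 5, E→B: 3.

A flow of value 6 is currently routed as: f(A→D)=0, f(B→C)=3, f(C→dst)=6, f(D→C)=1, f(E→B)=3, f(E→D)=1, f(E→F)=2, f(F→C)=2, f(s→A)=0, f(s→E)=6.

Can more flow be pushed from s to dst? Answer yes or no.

Residual reachable from s: {A, D, E, s}; dst is not reachable.
Saturated cut: E→F, E→B, D→C with total capacity 6 = current flow value. Flow is maximum.

No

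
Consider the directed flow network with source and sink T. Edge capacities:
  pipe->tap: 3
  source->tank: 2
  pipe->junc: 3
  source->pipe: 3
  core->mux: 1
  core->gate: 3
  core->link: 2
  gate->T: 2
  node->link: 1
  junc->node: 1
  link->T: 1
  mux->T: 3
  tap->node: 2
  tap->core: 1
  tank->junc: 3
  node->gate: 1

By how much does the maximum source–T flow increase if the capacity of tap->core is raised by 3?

Original max flow = 3.
After raising cap(tap->core), augmenting paths through that edge carry 1 more unit.
New max flow = 4. Increase = 1.

1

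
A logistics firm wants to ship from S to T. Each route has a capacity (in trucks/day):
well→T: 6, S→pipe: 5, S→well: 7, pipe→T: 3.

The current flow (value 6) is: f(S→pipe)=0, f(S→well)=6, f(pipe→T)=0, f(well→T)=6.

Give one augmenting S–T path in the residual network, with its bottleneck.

S→pipe→T, bottleneck 3

Residual along S→pipe→T: S→pipe: 5, pipe→T: 3.
Bottleneck = min = 3.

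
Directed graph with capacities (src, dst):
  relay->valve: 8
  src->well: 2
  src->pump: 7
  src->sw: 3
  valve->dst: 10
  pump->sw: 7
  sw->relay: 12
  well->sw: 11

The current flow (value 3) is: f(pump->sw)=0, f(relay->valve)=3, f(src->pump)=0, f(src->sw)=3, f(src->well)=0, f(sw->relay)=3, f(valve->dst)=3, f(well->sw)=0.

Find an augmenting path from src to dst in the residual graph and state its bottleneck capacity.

src->pump->sw->relay->valve->dst, bottleneck 5

Residual along src->pump->sw->relay->valve->dst: src->pump: 7, pump->sw: 7, sw->relay: 9, relay->valve: 5, valve->dst: 7.
Bottleneck = min = 5.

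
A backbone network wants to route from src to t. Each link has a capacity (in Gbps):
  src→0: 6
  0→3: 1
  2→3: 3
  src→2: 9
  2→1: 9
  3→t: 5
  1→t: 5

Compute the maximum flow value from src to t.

9

Augment src→2→1→t: bottleneck 5. Total 5.
Augment src→2→3→t: bottleneck 3. Total 8.
Augment src→0→3→t: bottleneck 1. Total 9.
No augmenting path remains in the residual graph.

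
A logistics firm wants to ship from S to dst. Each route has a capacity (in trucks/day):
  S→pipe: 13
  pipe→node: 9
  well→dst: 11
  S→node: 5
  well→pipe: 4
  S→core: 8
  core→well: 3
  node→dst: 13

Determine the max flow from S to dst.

Augment S→node→dst: bottleneck 5. Total 5.
Augment S→core→well→dst: bottleneck 3. Total 8.
Augment S→pipe→node→dst: bottleneck 8. Total 16.
No augmenting path remains in the residual graph.

16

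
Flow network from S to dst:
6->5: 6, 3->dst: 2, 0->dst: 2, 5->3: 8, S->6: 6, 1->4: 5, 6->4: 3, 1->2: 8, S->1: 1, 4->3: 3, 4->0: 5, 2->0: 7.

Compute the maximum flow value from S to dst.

Augment S->1->2->0->dst: bottleneck 1. Total 1.
Augment S->6->4->0->dst: bottleneck 1. Total 2.
Augment S->6->4->3->dst: bottleneck 2. Total 4.
No augmenting path remains in the residual graph.

4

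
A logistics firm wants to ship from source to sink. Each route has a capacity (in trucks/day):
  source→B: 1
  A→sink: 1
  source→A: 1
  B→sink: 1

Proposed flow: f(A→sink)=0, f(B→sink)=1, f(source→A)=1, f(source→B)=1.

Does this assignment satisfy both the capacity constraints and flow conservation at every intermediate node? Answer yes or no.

No

Conservation fails at A: inflow 1 ≠ outflow 0.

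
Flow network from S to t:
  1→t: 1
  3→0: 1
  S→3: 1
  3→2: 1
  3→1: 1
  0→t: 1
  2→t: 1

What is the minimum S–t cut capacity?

1

Max flow = 1 (via 1 augmenting path).
In the residual at optimum, the set reachable from S is {S}.
Cut edges: S→3 (cap 1). Sum = 1.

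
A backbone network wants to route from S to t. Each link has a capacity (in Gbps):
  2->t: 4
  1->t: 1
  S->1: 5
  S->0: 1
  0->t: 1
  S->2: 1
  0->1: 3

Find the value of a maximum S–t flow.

Augment S->0->t: bottleneck 1. Total 1.
Augment S->1->t: bottleneck 1. Total 2.
Augment S->2->t: bottleneck 1. Total 3.
No augmenting path remains in the residual graph.

3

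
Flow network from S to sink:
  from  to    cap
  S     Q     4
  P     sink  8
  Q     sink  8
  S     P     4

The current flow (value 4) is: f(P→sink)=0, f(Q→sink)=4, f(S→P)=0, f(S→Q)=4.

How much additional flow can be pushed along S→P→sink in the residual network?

4

Residual capacities along the path: S→P: 4, P→sink: 8.
Minimum is 4.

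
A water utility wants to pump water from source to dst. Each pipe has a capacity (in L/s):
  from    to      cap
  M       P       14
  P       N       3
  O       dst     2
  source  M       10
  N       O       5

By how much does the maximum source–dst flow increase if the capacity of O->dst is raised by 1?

Original max flow = 2.
After raising cap(O->dst), augmenting paths through that edge carry 1 more unit.
New max flow = 3. Increase = 1.

1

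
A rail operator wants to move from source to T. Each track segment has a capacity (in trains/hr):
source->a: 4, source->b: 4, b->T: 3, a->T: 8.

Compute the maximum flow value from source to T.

Augment source->a->T: bottleneck 4. Total 4.
Augment source->b->T: bottleneck 3. Total 7.
No augmenting path remains in the residual graph.

7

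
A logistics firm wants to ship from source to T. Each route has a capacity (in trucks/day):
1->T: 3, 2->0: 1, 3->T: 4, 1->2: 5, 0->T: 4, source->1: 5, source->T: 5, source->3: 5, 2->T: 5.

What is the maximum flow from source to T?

Augment source->T: bottleneck 5. Total 5.
Augment source->3->T: bottleneck 4. Total 9.
Augment source->1->T: bottleneck 3. Total 12.
Augment source->1->2->T: bottleneck 2. Total 14.
No augmenting path remains in the residual graph.

14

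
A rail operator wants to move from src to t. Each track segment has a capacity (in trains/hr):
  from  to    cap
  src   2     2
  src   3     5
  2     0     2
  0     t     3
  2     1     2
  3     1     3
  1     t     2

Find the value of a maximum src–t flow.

Augment src->3->1->t: bottleneck 2. Total 2.
Augment src->2->0->t: bottleneck 2. Total 4.
No augmenting path remains in the residual graph.

4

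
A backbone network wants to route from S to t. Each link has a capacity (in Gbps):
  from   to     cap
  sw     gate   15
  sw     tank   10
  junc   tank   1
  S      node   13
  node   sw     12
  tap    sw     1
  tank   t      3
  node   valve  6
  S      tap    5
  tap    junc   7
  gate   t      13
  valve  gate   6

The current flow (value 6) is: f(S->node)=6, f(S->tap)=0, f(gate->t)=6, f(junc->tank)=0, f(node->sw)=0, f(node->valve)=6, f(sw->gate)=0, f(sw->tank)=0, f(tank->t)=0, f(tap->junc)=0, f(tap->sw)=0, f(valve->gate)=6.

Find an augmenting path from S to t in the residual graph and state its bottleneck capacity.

Residual along S->node->sw->gate->t: S->node: 7, node->sw: 12, sw->gate: 15, gate->t: 7.
Bottleneck = min = 7.

S->node->sw->gate->t, bottleneck 7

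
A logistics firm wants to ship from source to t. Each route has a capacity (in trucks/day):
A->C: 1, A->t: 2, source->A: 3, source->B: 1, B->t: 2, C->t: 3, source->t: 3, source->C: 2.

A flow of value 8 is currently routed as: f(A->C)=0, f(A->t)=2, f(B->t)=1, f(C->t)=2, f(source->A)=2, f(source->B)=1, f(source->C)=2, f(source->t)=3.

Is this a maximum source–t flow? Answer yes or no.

No

Residual path source->A->C->t has bottleneck 1 > 0.
Pushing 1 along it raises the flow to 9, so the given flow is not maximum.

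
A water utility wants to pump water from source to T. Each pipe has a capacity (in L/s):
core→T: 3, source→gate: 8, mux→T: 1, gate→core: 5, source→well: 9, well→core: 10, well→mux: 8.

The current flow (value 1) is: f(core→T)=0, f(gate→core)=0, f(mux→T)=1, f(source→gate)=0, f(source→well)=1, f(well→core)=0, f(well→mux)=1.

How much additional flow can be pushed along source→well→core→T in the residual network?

3

Residual capacities along the path: source→well: 8, well→core: 10, core→T: 3.
Minimum is 3.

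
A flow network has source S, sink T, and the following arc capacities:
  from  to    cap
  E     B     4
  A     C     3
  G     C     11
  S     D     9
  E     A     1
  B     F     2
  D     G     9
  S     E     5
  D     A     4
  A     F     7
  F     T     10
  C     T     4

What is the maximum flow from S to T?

11

Augment S->D->G->C->T: bottleneck 4. Total 4.
Augment S->D->A->F->T: bottleneck 4. Total 8.
Augment S->E->A->F->T: bottleneck 1. Total 9.
Augment S->E->B->F->T: bottleneck 2. Total 11.
No augmenting path remains in the residual graph.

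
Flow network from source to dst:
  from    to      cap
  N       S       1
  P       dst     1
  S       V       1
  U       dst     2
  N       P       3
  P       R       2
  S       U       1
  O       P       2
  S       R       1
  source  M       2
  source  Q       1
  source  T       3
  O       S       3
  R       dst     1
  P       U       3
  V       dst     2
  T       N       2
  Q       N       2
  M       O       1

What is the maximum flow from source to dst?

Augment source->M->O->P->dst: bottleneck 1. Total 1.
Augment source->T->N->P->U->dst: bottleneck 2. Total 3.
Augment source->Q->N->P->R->dst: bottleneck 1. Total 4.
No augmenting path remains in the residual graph.

4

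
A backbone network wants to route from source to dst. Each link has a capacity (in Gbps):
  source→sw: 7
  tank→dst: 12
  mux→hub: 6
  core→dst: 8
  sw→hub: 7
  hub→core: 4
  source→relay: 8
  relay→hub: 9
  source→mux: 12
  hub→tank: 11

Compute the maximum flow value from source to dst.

15

Augment source→sw→hub→core→dst: bottleneck 4. Total 4.
Augment source→sw→hub→tank→dst: bottleneck 3. Total 7.
Augment source→mux→hub→tank→dst: bottleneck 6. Total 13.
Augment source→relay→hub→tank→dst: bottleneck 2. Total 15.
No augmenting path remains in the residual graph.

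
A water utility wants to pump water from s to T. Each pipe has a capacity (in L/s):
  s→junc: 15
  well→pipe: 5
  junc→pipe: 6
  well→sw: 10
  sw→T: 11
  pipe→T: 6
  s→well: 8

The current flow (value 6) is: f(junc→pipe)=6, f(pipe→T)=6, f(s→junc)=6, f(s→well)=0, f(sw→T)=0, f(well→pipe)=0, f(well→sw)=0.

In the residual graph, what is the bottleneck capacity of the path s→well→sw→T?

8

Residual capacities along the path: s→well: 8, well→sw: 10, sw→T: 11.
Minimum is 8.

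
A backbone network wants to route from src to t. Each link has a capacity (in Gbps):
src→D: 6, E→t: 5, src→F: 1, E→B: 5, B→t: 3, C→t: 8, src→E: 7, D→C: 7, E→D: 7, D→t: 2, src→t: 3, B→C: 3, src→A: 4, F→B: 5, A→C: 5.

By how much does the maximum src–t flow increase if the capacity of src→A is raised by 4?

0

Original max flow = 21.
Even with extra capacity on src→A, another cut of capacity 21 remains binding.
New max flow = 21. Increase = 0.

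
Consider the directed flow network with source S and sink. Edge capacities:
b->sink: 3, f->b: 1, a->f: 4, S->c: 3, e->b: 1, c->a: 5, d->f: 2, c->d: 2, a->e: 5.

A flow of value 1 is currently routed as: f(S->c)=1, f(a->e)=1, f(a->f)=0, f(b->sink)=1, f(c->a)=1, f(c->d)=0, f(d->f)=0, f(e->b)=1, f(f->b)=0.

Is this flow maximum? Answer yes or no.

Residual path S->c->a->f->b->sink has bottleneck 1 > 0.
Pushing 1 along it raises the flow to 2, so the given flow is not maximum.

No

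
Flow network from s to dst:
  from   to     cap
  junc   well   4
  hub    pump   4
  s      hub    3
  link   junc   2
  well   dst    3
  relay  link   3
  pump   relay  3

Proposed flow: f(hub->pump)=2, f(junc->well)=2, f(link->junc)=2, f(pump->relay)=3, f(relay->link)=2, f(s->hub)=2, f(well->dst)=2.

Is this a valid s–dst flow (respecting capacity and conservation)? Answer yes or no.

No

Conservation fails at pump: inflow 2 ≠ outflow 3.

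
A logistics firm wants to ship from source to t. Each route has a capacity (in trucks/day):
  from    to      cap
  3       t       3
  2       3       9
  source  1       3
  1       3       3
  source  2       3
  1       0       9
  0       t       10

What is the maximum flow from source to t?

Augment source->2->3->t: bottleneck 3. Total 3.
Augment source->1->0->t: bottleneck 3. Total 6.
No augmenting path remains in the residual graph.

6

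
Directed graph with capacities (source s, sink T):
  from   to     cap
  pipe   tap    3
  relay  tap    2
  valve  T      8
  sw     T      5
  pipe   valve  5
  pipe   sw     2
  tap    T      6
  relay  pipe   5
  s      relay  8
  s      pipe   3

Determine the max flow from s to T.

Augment s->relay->tap->T: bottleneck 2. Total 2.
Augment s->pipe->sw->T: bottleneck 2. Total 4.
Augment s->pipe->tap->T: bottleneck 1. Total 5.
Augment s->relay->pipe->tap->T: bottleneck 2. Total 7.
Augment s->relay->pipe->valve->T: bottleneck 3. Total 10.
No augmenting path remains in the residual graph.

10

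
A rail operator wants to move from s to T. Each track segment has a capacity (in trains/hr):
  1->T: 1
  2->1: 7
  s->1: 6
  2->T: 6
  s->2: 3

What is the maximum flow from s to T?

4

Augment s->2->T: bottleneck 3. Total 3.
Augment s->1->T: bottleneck 1. Total 4.
No augmenting path remains in the residual graph.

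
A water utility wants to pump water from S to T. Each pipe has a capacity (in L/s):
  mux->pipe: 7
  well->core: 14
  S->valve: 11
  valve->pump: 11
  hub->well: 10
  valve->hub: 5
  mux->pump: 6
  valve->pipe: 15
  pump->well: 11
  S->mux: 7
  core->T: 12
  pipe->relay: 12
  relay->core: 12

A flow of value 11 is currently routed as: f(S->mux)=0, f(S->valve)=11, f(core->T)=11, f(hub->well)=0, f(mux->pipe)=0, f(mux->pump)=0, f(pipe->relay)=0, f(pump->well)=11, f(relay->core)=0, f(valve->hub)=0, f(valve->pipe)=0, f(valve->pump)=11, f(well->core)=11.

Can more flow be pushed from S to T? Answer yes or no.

Yes

Residual path S->mux->pipe->relay->core->T has bottleneck 1 > 0.
Pushing 1 along it raises the flow to 12, so the given flow is not maximum.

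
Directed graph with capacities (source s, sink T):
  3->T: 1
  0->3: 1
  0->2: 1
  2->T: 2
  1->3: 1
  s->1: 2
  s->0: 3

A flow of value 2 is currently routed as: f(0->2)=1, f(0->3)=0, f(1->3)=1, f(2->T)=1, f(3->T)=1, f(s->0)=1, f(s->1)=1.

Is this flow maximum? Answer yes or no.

Residual reachable from s: {0, 1, 3, s}; T is not reachable.
Saturated cut: 0->2, 3->T with total capacity 2 = current flow value. Flow is maximum.

Yes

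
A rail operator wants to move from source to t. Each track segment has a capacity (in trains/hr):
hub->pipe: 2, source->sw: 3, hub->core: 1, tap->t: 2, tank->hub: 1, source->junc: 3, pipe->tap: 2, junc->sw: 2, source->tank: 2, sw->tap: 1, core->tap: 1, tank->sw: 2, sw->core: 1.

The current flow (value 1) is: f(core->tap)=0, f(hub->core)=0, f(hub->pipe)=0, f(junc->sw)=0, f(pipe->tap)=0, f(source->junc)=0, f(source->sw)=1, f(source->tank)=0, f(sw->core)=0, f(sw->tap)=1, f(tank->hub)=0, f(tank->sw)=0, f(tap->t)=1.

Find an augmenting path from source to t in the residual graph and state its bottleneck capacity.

Residual along source->sw->core->tap->t: source->sw: 2, sw->core: 1, core->tap: 1, tap->t: 1.
Bottleneck = min = 1.

source->sw->core->tap->t, bottleneck 1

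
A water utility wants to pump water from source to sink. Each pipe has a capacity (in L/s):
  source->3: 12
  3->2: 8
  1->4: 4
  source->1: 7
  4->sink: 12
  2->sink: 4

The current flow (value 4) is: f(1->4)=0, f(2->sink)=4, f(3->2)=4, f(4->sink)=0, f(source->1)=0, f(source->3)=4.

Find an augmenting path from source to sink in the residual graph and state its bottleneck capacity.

source->1->4->sink, bottleneck 4

Residual along source->1->4->sink: source->1: 7, 1->4: 4, 4->sink: 12.
Bottleneck = min = 4.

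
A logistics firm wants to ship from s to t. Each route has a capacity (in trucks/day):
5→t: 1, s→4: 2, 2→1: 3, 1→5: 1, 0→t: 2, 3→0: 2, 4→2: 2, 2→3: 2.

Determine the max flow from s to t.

2

Augment s→4→2→3→0→t: bottleneck 2. Total 2.
No augmenting path remains in the residual graph.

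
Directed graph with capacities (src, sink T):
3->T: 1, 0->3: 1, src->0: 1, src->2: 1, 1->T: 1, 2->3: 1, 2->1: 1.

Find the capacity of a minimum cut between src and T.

2

Max flow = 2 (via 2 augmenting paths).
In the residual at optimum, the set reachable from src is {src}.
Cut edges: src->0 (cap 1), src->2 (cap 1). Sum = 2.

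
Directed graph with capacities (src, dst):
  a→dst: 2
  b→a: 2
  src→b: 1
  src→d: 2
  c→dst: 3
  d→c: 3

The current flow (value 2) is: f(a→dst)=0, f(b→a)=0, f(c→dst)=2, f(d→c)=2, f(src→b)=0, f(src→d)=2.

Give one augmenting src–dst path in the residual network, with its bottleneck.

Residual along src→b→a→dst: src→b: 1, b→a: 2, a→dst: 2.
Bottleneck = min = 1.

src→b→a→dst, bottleneck 1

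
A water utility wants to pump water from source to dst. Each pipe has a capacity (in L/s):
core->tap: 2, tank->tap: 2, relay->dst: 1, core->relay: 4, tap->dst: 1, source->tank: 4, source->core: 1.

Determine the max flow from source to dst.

Augment source->core->relay->dst: bottleneck 1. Total 1.
Augment source->tank->tap->dst: bottleneck 1. Total 2.
No augmenting path remains in the residual graph.

2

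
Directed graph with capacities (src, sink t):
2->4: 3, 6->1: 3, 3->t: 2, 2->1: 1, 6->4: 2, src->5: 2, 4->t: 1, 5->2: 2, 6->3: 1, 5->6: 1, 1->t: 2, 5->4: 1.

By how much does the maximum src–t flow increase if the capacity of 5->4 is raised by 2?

Original max flow = 2.
Edge 5->4 does not cross the min cut (source side {src}), so extra capacity there cannot help.
New max flow = 2. Increase = 0.

0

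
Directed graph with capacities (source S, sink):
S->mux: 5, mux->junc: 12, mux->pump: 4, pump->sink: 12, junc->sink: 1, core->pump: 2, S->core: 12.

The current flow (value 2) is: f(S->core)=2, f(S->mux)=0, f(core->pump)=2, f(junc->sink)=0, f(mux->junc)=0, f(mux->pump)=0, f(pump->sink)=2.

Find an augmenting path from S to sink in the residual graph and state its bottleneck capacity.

S->mux->pump->sink, bottleneck 4

Residual along S->mux->pump->sink: S->mux: 5, mux->pump: 4, pump->sink: 10.
Bottleneck = min = 4.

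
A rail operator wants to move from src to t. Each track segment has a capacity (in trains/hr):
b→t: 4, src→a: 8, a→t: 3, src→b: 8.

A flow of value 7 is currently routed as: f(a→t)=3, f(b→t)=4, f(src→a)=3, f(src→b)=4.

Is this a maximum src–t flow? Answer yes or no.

Yes

Residual reachable from src: {a, b, src}; t is not reachable.
Saturated cut: b→t, a→t with total capacity 7 = current flow value. Flow is maximum.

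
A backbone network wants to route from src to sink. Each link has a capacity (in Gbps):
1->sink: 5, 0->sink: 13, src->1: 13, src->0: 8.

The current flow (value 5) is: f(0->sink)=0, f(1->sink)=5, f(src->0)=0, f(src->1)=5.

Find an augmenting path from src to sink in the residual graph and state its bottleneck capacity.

Residual along src->0->sink: src->0: 8, 0->sink: 13.
Bottleneck = min = 8.

src->0->sink, bottleneck 8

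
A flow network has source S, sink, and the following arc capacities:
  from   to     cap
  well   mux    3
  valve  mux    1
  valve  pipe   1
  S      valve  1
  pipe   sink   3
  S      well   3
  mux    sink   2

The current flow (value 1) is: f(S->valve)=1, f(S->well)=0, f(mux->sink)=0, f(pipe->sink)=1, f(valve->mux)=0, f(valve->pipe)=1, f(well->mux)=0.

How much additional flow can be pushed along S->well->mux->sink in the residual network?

2

Residual capacities along the path: S->well: 3, well->mux: 3, mux->sink: 2.
Minimum is 2.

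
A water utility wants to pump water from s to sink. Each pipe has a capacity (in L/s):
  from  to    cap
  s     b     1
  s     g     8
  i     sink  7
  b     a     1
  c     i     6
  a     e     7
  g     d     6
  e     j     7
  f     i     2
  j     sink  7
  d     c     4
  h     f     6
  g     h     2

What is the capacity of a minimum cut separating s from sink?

Max flow = 7 (via 3 augmenting paths).
In the residual at optimum, the set reachable from s is {d, g, s}.
Cut edges: d→c (cap 4), g→h (cap 2), s→b (cap 1). Sum = 7.

7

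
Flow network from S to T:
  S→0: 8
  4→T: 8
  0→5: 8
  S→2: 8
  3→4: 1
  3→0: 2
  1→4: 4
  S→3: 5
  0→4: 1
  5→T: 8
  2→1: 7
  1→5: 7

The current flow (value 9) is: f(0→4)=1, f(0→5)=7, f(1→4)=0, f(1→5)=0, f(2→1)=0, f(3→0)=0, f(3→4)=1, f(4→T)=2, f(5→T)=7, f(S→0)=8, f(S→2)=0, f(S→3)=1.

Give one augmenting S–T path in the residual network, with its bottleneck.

S→3→0→5→T, bottleneck 1

Residual along S→3→0→5→T: S→3: 4, 3→0: 2, 0→5: 1, 5→T: 1.
Bottleneck = min = 1.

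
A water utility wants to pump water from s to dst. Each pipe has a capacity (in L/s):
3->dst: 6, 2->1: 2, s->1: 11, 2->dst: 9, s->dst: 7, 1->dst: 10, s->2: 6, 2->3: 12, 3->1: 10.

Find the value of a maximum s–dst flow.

Augment s->dst: bottleneck 7. Total 7.
Augment s->2->dst: bottleneck 6. Total 13.
Augment s->1->dst: bottleneck 10. Total 23.
No augmenting path remains in the residual graph.

23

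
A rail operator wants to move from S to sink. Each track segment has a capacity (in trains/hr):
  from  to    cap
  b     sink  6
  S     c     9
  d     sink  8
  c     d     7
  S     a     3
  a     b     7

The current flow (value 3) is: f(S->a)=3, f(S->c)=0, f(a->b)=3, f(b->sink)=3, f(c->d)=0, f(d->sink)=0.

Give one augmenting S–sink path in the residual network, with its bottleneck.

Residual along S->c->d->sink: S->c: 9, c->d: 7, d->sink: 8.
Bottleneck = min = 7.

S->c->d->sink, bottleneck 7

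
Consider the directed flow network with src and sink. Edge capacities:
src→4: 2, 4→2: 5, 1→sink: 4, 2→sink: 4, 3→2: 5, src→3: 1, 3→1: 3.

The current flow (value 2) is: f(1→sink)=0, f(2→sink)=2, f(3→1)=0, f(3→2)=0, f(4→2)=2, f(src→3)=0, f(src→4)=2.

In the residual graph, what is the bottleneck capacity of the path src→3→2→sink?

1

Residual capacities along the path: src→3: 1, 3→2: 5, 2→sink: 2.
Minimum is 1.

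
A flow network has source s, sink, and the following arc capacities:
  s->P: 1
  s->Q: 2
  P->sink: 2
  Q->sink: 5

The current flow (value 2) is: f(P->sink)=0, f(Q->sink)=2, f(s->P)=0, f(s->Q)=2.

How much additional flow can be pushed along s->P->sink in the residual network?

Residual capacities along the path: s->P: 1, P->sink: 2.
Minimum is 1.

1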